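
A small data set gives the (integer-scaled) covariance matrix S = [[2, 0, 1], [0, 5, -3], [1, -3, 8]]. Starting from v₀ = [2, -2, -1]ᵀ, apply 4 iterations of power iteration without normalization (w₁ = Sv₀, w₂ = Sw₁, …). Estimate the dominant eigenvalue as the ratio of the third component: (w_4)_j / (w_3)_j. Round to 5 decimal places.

10.56436

w1 = Sv₀ = (3, -7, 0)
w2 = Sw1 = (6, -35, 24)
w3 = Sw2 = (36, -247, 303)
w4 = Sw3 = (375, -2144, 3201)
Ratio at component: 3201 / 303 = 10.56436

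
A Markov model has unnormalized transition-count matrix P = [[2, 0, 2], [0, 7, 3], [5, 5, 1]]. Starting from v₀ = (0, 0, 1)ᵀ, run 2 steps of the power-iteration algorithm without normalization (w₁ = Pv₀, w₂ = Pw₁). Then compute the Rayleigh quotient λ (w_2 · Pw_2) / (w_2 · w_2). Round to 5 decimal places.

8.43478

w1 = Pv₀ = (2·0 + 0·0 + 2·1; 0·0 + 7·0 + 3·1; 5·0 + 5·0 + 1·1) = (2, 3, 1)
w2 = Pw1 = (2·2 + 0·3 + 2·1; 0·2 + 7·3 + 3·1; 5·2 + 5·3 + 1·1) = (6, 24, 26)
Pw2 = (64, 246, 176)
w2·Pw2 = 6·64 + 24·246 + 26·176 = 10864; w2·w2 = 6·6 + 24·24 + 26·26 = 1288
λ ≈ 10864/1288 = 8.43478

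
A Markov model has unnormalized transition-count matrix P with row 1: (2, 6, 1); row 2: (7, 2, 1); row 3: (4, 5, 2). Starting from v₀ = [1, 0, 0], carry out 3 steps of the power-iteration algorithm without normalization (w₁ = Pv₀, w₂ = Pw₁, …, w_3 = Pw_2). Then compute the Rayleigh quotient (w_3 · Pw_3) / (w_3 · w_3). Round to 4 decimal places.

λ ≈ 9.5911

w1 = Pv₀ = (2·1 + 6·0 + 1·0; 7·1 + 2·0 + 1·0; 4·1 + 5·0 + 2·0) = (2, 7, 4)
w2 = Pw1 = (2·2 + 6·7 + 1·4; 7·2 + 2·7 + 1·4; 4·2 + 5·7 + 2·4) = (50, 32, 51)
w3 = Pw2 = (343, 465, 462)
Pw3 = (3938, 3793, 4621)
w3·Pw3 = 343·3938 + 465·3793 + 462·4621 = 5249381; w3·w3 = 343·343 + 465·465 + 462·462 = 547318
λ ≈ 5249381/547318 = 9.5911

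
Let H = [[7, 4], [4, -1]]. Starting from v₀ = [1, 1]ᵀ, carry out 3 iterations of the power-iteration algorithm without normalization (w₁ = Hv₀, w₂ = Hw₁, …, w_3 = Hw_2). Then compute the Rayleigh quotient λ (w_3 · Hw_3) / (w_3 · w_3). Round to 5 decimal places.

λ ≈ 8.65523

w1 = Hv₀ = (11, 3)
w2 = Hw1 = (89, 41)
w3 = Hw2 = (787, 315)
Hw3 = (6769, 2833)
w3·Hw3 = 787·6769 + 315·2833 = 6219598; w3·w3 = 787·787 + 315·315 = 718594
λ ≈ 6219598/718594 = 8.65523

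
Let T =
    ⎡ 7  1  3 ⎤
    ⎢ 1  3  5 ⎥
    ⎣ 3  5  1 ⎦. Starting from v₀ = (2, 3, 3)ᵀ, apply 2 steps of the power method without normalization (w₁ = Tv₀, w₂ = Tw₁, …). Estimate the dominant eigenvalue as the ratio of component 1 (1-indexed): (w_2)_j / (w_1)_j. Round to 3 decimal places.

w1 = Tv₀ = (26, 26, 24)
w2 = Tw1 = (280, 224, 232)
Ratio at component: 280 / 26 = 10.769

λ ≈ 10.769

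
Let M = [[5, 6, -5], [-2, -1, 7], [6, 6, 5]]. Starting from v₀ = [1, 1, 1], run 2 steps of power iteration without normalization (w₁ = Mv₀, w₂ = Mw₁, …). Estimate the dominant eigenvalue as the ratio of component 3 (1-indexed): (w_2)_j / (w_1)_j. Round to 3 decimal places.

w1 = Mv₀ = (5·1 + 6·1 + (-5)·1; (-2)·1 + (-1)·1 + 7·1; 6·1 + 6·1 + 5·1) = (6, 4, 17)
w2 = Mw1 = (5·6 + 6·4 + (-5)·17; (-2)·6 + (-1)·4 + 7·17; 6·6 + 6·4 + 5·17) = (-31, 103, 145)
Ratio at component: 145 / 17 = 8.529

λ ≈ 8.529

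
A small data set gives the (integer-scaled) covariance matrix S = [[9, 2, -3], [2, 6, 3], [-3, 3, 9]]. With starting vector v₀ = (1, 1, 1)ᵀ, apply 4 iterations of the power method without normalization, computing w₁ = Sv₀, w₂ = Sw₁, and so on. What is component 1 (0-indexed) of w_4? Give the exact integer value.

10258

w1 = Sv₀ = (8, 11, 9)
w2 = Sw1 = (67, 109, 90)
w3 = Sw2 = (551, 1058, 936)
w4 = Sw3 = (4267, 10258, 9945)
The requested component of w4 is 10258.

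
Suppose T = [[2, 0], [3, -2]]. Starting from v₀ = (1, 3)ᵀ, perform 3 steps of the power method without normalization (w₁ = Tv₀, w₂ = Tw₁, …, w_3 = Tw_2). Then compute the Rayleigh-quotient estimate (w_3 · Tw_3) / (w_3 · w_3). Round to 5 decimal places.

w1 = Tv₀ = (2·1 + 0·3; 3·1 + (-2)·3) = (2, -3)
w2 = Tw1 = (2·2 + 0·(-3); 3·2 + (-2)·(-3)) = (4, 12)
w3 = Tw2 = (8, -12)
Tw3 = (16, 48)
w3·Tw3 = 8·16 + (-12)·48 = -448; w3·w3 = 8·8 + (-12)·(-12) = 208
λ ≈ -448/208 = -2.15385

-2.15385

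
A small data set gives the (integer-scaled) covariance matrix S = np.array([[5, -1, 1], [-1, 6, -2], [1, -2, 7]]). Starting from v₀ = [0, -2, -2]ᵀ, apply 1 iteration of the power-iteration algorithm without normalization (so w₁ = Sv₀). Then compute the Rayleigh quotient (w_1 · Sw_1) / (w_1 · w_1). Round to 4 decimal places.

w1 = Sv₀ = (5·0 + (-1)·(-2) + 1·(-2); (-1)·0 + 6·(-2) + (-2)·(-2); 1·0 + (-2)·(-2) + 7·(-2)) = (0, -8, -10)
Sw1 = (-2, -28, -54)
w1·Sw1 = 0·(-2) + (-8)·(-28) + (-10)·(-54) = 764; w1·w1 = 0·0 + (-8)·(-8) + (-10)·(-10) = 164
λ ≈ 764/164 = 4.6585

λ ≈ 4.6585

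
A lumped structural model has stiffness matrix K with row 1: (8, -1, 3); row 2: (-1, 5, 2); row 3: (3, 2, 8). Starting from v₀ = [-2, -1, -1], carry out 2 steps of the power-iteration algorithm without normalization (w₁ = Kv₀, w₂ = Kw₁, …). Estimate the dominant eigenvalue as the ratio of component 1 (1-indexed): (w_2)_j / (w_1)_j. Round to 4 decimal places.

10.3889

w1 = Kv₀ = (-18, -5, -16)
w2 = Kw1 = (-187, -39, -192)
Ratio at component: -187 / -18 = 10.3889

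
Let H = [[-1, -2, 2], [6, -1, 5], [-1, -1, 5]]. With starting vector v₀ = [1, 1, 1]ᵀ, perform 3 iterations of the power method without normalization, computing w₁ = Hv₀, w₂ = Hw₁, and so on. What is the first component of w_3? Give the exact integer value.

27

w1 = Hv₀ = ((-1)·1 + (-2)·1 + 2·1; 6·1 + (-1)·1 + 5·1; (-1)·1 + (-1)·1 + 5·1) = (-1, 10, 3)
w2 = Hw1 = ((-1)·(-1) + (-2)·10 + 2·3; 6·(-1) + (-1)·10 + 5·3; (-1)·(-1) + (-1)·10 + 5·3) = (-13, -1, 6)
w3 = Hw2 = (27, -47, 44)
The requested component of w3 is 27.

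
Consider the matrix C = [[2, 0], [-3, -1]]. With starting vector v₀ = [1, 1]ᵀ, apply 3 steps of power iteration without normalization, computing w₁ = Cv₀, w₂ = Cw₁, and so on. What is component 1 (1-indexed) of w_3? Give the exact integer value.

w1 = Cv₀ = (2, -4)
w2 = Cw1 = (4, -2)
w3 = Cw2 = (8, -10)
The requested component of w3 is 8.

8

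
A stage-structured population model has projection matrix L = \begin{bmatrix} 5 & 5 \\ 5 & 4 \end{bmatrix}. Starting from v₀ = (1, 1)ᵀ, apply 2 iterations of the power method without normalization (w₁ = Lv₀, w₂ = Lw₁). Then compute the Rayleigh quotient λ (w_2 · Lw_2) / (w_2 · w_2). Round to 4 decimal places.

w1 = Lv₀ = (10, 9)
w2 = Lw1 = (95, 86)
Lw2 = (905, 819)
w2·Lw2 = 95·905 + 86·819 = 156409; w2·w2 = 95·95 + 86·86 = 16421
λ ≈ 156409/16421 = 9.5249

λ ≈ 9.5249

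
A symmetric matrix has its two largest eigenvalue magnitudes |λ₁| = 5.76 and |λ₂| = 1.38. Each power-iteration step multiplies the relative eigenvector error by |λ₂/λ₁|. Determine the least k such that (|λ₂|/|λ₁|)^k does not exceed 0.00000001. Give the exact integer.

13

|λ₂/λ₁| = 1.38/5.76 = 0.23958
Need k ≥ ln(0.00000001) / ln(0.23958) = -18.4207 / -1.4289 ≈ 12.892
Smallest integer k satisfying the bound: 13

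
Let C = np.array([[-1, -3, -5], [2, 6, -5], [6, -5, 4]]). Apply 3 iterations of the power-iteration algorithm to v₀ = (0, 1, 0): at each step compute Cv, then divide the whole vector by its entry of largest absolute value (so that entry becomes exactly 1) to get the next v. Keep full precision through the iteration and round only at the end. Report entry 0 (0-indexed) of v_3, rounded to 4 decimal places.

Cv0 = (-3.00000, 6.00000, -5.00000); divide by 6.00000 → v1 = (-0.50000, 1.00000, -0.83333)
Cv1 = (1.66667, 9.16667, -11.33333); divide by -11.33333 → v2 = (-0.14706, -0.80882, 1.00000)
Cv2 = (-2.42647, -10.14706, 7.16176); divide by -10.14706 → v3 = (0.23913, 1.00000, -0.70580)
Requested entry of v3: 165/690 = 0.2391

0.2391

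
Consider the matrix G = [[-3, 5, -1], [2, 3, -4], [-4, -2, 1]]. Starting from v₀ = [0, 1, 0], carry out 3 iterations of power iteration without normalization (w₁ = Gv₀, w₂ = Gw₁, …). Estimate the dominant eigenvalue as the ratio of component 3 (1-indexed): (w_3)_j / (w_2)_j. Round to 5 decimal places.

w1 = Gv₀ = ((-3)·0 + 5·1 + (-1)·0; 2·0 + 3·1 + (-4)·0; (-4)·0 + (-2)·1 + 1·0) = (5, 3, -2)
w2 = Gw1 = ((-3)·5 + 5·3 + (-1)·(-2); 2·5 + 3·3 + (-4)·(-2); (-4)·5 + (-2)·3 + 1·(-2)) = (2, 27, -28)
w3 = Gw2 = (157, 197, -90)
Ratio at component: -90 / -28 = 3.21429

λ ≈ 3.21429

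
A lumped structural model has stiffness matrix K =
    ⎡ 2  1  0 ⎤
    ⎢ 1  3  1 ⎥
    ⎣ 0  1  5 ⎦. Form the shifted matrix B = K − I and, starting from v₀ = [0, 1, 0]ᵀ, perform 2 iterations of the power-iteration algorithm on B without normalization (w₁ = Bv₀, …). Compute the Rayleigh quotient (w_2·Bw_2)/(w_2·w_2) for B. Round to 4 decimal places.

B = K − I has rows (1, 1, 0); (1, 2, 1); (0, 1, 4)
w1 = Bv₀ = (1, 2, 1)
w2 = Bw1 = (3, 6, 6)
Bw2 = (9, 21, 30)
w2·Bw2 = 333; w2·w2 = 81; μ ≈ 333/81 = 4.1111

μ ≈ 4.1111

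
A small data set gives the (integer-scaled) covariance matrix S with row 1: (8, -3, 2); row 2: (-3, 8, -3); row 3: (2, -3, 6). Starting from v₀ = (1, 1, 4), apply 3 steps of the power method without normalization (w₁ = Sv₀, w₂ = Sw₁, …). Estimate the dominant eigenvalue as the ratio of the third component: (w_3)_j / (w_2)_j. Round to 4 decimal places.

10.5081

w1 = Sv₀ = (8·1 + (-3)·1 + 2·4; (-3)·1 + 8·1 + (-3)·4; 2·1 + (-3)·1 + 6·4) = (13, -7, 23)
w2 = Sw1 = (8·13 + (-3)·(-7) + 2·23; (-3)·13 + 8·(-7) + (-3)·23; 2·13 + (-3)·(-7) + 6·23) = (171, -164, 185)
w3 = Sw2 = (2230, -2380, 1944)
Ratio at component: 1944 / 185 = 10.5081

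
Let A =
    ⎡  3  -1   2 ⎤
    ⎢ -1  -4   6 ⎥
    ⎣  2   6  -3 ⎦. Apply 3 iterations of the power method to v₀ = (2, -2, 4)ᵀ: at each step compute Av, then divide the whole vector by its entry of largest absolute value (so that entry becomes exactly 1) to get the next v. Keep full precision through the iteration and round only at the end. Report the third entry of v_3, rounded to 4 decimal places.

Av0 = (16.00000, 30.00000, -20.00000); divide by 30.00000 → v1 = (0.53333, 1.00000, -0.66667)
Av1 = (-0.73333, -8.53333, 9.06667); divide by 9.06667 → v2 = (-0.08088, -0.94118, 1.00000)
Av2 = (2.69853, 9.84559, -8.80882); divide by 9.84559 → v3 = (0.27409, 1.00000, -0.89470)
Requested entry of v3: -2396/2678 = -0.8947

-0.8947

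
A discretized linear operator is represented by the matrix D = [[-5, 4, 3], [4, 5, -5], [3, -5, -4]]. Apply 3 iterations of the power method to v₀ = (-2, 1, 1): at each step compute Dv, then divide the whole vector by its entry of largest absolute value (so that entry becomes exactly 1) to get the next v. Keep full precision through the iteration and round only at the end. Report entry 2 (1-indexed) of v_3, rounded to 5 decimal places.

Dv0 = (17.000000, -8.000000, -15.000000); divide by 17.000000 → v1 = (1.000000, -0.470588, -0.882353)
Dv1 = (-9.529412, 6.058824, 8.882353); divide by -9.529412 → v2 = (1.000000, -0.635802, -0.932099)
Dv2 = (-10.339506, 5.481481, 9.907407); divide by -10.339506 → v3 = (1.000000, -0.530149, -0.958209)
Requested entry of v3: -888/1675 = -0.53015

-0.53015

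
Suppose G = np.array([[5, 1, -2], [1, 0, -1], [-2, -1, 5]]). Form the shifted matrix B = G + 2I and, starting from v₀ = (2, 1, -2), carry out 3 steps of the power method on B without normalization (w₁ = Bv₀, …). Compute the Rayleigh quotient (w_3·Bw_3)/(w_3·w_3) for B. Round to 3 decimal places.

B = G + 2I has rows (7, 1, -2); (1, 2, -1); (-2, -1, 7)
w1 = Bv₀ = (19, 6, -19)
w2 = Bw1 = (177, 50, -177)
w3 = Bw2 = (1643, 454, -1643)
Bw3 = (15241, 4194, -15241)
w3·Bw3 = 51986002; w3·w3 = 5605014; μ ≈ 51986002/5605014 = 9.275

9.275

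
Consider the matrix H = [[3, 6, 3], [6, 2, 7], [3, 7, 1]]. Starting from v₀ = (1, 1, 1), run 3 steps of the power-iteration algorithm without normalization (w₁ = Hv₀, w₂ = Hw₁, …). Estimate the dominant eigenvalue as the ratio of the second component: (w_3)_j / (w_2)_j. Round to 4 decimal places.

w1 = Hv₀ = (3·1 + 6·1 + 3·1; 6·1 + 2·1 + 7·1; 3·1 + 7·1 + 1·1) = (12, 15, 11)
w2 = Hw1 = (3·12 + 6·15 + 3·11; 6·12 + 2·15 + 7·11; 3·12 + 7·15 + 1·11) = (159, 179, 152)
w3 = Hw2 = (2007, 2376, 1882)
Ratio at component: 2376 / 179 = 13.2737

13.2737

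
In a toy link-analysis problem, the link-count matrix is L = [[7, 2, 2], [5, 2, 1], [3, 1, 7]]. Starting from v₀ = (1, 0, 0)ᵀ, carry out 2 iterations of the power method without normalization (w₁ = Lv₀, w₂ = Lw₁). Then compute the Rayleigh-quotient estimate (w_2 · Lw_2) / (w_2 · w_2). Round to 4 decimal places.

w1 = Lv₀ = (7·1 + 2·0 + 2·0; 5·1 + 2·0 + 1·0; 3·1 + 1·0 + 7·0) = (7, 5, 3)
w2 = Lw1 = (7·7 + 2·5 + 2·3; 5·7 + 2·5 + 1·3; 3·7 + 1·5 + 7·3) = (65, 48, 47)
Lw2 = (645, 468, 572)
w2·Lw2 = 65·645 + 48·468 + 47·572 = 91273; w2·w2 = 65·65 + 48·48 + 47·47 = 8738
λ ≈ 91273/8738 = 10.4455

λ ≈ 10.4455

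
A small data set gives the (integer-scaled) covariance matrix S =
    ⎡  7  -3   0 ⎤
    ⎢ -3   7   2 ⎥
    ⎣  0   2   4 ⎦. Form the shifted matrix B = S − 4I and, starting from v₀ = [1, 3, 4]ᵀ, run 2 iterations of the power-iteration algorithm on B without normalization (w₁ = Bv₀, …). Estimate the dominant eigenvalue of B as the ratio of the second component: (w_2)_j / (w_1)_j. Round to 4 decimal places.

B = S − 4I has rows (3, -3, 0); (-3, 3, 2); (0, 2, 0)
w1 = Bv₀ = (3·1 + (-3)·3 + 0·4; (-3)·1 + 3·3 + 2·4; 0·1 + 2·3 + 0·4) = (-6, 14, 6)
w2 = Bw1 = (3·(-6) + (-3)·14 + 0·6; (-3)·(-6) + 3·14 + 2·6; 0·(-6) + 2·14 + 0·6) = (-60, 72, 28)
Ratio: 72/14 = 5.1429

μ ≈ 5.1429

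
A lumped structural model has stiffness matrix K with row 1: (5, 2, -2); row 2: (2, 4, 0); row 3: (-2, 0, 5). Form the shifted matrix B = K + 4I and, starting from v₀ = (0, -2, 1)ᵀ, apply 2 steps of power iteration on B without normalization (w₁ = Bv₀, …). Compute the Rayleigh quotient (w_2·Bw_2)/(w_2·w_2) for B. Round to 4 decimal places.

μ ≈ 10.9795

B = K + 4I has rows (9, 2, -2); (2, 8, 0); (-2, 0, 9)
w1 = Bv₀ = (-6, -16, 9)
w2 = Bw1 = (-104, -140, 93)
Bw2 = (-1402, -1328, 1045)
w2·Bw2 = 428913; w2·w2 = 39065; μ ≈ 428913/39065 = 10.9795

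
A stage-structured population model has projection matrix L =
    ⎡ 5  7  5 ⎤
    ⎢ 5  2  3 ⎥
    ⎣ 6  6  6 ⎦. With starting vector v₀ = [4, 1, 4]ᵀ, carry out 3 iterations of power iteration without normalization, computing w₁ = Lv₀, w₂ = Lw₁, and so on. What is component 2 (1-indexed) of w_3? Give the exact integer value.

7075

w1 = Lv₀ = (47, 34, 54)
w2 = Lw1 = (743, 465, 810)
w3 = Lw2 = (11020, 7075, 12108)
The requested component of w3 is 7075.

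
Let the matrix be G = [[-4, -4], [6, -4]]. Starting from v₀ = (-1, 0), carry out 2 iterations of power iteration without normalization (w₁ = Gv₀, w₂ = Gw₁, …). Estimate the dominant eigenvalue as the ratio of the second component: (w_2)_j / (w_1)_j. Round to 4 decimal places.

w1 = Gv₀ = ((-4)·(-1) + (-4)·0; 6·(-1) + (-4)·0) = (4, -6)
w2 = Gw1 = ((-4)·4 + (-4)·(-6); 6·4 + (-4)·(-6)) = (8, 48)
Ratio at component: 48 / -6 = -8.0000

-8.0000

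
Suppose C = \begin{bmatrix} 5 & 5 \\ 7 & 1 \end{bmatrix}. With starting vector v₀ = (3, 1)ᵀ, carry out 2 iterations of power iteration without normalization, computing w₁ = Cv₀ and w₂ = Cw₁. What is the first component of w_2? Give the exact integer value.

w1 = Cv₀ = (20, 22)
w2 = Cw1 = (210, 162)
The requested component of w2 is 210.

210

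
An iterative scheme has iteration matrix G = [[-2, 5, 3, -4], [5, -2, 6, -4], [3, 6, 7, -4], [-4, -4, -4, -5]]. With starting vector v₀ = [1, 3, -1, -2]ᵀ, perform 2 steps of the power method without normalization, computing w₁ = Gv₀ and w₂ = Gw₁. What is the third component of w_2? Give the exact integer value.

222

w1 = Gv₀ = ((-2)·1 + 5·3 + 3·(-1) + (-4)·(-2); 5·1 + (-2)·3 + 6·(-1) + (-4)·(-2); 3·1 + 6·3 + 7·(-1) + (-4)·(-2); (-4)·1 + (-4)·3 + (-4)·(-1) + (-5)·(-2)) = (18, 1, 22, -2)
w2 = Gw1 = ((-2)·18 + 5·1 + 3·22 + (-4)·(-2); 5·18 + (-2)·1 + 6·22 + (-4)·(-2); 3·18 + 6·1 + 7·22 + (-4)·(-2); (-4)·18 + (-4)·1 + (-4)·22 + (-5)·(-2)) = (43, 228, 222, -154)
The requested component of w2 is 222.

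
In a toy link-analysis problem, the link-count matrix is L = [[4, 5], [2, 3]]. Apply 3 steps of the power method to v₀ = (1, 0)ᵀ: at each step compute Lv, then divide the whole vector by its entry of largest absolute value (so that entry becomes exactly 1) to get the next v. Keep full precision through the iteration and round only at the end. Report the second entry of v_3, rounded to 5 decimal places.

0.54023

Lv0 = (4.000000, 2.000000); divide by 4.000000 → v1 = (1.000000, 0.500000)
Lv1 = (6.500000, 3.500000); divide by 6.500000 → v2 = (1.000000, 0.538462)
Lv2 = (6.692308, 3.615385); divide by 6.692308 → v3 = (1.000000, 0.540230)
Requested entry of v3: 94/174 = 0.54023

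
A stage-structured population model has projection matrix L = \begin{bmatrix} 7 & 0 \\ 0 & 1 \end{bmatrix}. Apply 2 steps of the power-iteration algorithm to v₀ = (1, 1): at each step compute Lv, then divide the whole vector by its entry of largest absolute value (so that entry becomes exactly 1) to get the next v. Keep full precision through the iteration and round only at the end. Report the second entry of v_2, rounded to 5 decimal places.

Lv0 = (7.000000, 1.000000); divide by 7.000000 → v1 = (1.000000, 0.142857)
Lv1 = (7.000000, 0.142857); divide by 7.000000 → v2 = (1.000000, 0.020408)
Requested entry of v2: 1/49 = 0.02041

0.02041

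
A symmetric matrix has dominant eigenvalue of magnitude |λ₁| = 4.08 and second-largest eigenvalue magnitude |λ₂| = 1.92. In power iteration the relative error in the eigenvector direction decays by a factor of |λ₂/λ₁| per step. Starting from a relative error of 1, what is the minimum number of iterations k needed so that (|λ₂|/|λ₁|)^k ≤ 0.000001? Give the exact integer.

19

|λ₂/λ₁| = 1.92/4.08 = 0.47059
Need k ≥ ln(0.000001) / ln(0.47059) = -13.8155 / -0.7538 ≈ 18.329
Smallest integer k satisfying the bound: 19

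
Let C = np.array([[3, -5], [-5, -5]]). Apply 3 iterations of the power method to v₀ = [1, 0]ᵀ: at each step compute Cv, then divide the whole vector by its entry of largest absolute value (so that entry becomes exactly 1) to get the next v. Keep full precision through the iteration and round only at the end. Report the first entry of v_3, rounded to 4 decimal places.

Cv0 = (3.00000, -5.00000); divide by -5.00000 → v1 = (-0.60000, 1.00000)
Cv1 = (-6.80000, -2.00000); divide by -6.80000 → v2 = (1.00000, 0.29412)
Cv2 = (1.52941, -6.47059); divide by -6.47059 → v3 = (-0.23636, 1.00000)
Requested entry of v3: 52/-220 = -0.2364

-0.2364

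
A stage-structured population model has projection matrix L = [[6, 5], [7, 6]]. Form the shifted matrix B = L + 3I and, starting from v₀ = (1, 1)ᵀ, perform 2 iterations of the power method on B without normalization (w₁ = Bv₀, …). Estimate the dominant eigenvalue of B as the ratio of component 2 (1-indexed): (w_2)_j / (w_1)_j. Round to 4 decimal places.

B = L + 3I has rows (9, 5); (7, 9)
w1 = Bv₀ = (9·1 + 5·1; 7·1 + 9·1) = (14, 16)
w2 = Bw1 = (9·14 + 5·16; 7·14 + 9·16) = (206, 242)
Ratio: 242/16 = 15.1250

μ ≈ 15.1250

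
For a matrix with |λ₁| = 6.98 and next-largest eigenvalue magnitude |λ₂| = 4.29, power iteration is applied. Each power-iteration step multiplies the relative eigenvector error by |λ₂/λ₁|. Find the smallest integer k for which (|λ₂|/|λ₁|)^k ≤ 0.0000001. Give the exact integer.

|λ₂/λ₁| = 4.29/6.98 = 0.61461
Need k ≥ ln(0.0000001) / ln(0.61461) = -16.1181 / -0.4868 ≈ 33.113
Smallest integer k satisfying the bound: 34

34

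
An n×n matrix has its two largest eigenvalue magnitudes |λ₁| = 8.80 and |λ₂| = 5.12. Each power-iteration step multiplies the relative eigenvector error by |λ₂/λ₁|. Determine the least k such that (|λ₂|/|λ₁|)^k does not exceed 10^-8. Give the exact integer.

|λ₂/λ₁| = 5.12/8.80 = 0.58182
Need k ≥ ln(10^-8) / ln(0.58182) = -18.4207 / -0.5416 ≈ 34.012
Smallest integer k satisfying the bound: 35

35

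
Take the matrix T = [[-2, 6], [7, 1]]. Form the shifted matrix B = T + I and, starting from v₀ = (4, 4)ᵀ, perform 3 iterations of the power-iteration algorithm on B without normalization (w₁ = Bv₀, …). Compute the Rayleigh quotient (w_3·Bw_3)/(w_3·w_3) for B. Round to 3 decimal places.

μ ≈ 6.939

B = T + I has rows (-1, 6); (7, 2)
w1 = Bv₀ = ((-1)·4 + 6·4; 7·4 + 2·4) = (20, 36)
w2 = Bw1 = ((-1)·20 + 6·36; 7·20 + 2·36) = (196, 212)
w3 = Bw2 = (1076, 1796)
Bw3 = (9700, 11124)
w3·Bw3 = 30415904; w3·w3 = 4383392; μ ≈ 30415904/4383392 = 6.939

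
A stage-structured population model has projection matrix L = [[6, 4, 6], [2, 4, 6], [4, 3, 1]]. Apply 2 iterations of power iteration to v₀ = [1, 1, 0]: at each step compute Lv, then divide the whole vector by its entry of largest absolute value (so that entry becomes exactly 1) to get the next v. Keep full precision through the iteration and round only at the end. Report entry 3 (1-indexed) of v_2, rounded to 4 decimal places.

Lv0 = (10.00000, 6.00000, 7.00000); divide by 10.00000 → v1 = (1.00000, 0.60000, 0.70000)
Lv1 = (12.60000, 8.60000, 6.50000); divide by 12.60000 → v2 = (1.00000, 0.68254, 0.51587)
Requested entry of v2: 65/126 = 0.5159

0.5159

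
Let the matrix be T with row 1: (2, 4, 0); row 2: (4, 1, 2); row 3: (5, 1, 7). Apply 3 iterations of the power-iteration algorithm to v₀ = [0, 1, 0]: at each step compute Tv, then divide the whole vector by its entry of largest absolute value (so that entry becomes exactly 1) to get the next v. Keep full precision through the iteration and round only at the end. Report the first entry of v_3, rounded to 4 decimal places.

Tv0 = (4.00000, 1.00000, 1.00000); divide by 4.00000 → v1 = (1.00000, 0.25000, 0.25000)
Tv1 = (3.00000, 4.75000, 7.00000); divide by 7.00000 → v2 = (0.42857, 0.67857, 1.00000)
Tv2 = (3.57143, 4.39286, 9.82143); divide by 9.82143 → v3 = (0.36364, 0.44727, 1.00000)
Requested entry of v3: 100/275 = 0.3636

0.3636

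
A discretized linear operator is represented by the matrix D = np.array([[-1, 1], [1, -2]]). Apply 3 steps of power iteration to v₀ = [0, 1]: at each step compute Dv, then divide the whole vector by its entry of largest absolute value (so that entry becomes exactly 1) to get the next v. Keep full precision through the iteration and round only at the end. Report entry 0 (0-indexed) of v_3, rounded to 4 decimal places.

-0.6154

Dv0 = (1.00000, -2.00000); divide by -2.00000 → v1 = (-0.50000, 1.00000)
Dv1 = (1.50000, -2.50000); divide by -2.50000 → v2 = (-0.60000, 1.00000)
Dv2 = (1.60000, -2.60000); divide by -2.60000 → v3 = (-0.61538, 1.00000)
Requested entry of v3: 8/-13 = -0.6154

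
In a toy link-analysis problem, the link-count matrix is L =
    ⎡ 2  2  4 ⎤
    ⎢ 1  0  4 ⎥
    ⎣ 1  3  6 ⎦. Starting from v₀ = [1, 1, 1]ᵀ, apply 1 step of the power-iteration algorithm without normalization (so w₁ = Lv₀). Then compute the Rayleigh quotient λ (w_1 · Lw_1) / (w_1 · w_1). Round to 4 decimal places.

w1 = Lv₀ = (2·1 + 2·1 + 4·1; 1·1 + 0·1 + 4·1; 1·1 + 3·1 + 6·1) = (8, 5, 10)
Lw1 = (66, 48, 83)
w1·Lw1 = 8·66 + 5·48 + 10·83 = 1598; w1·w1 = 8·8 + 5·5 + 10·10 = 189
λ ≈ 1598/189 = 8.4550

λ ≈ 8.4550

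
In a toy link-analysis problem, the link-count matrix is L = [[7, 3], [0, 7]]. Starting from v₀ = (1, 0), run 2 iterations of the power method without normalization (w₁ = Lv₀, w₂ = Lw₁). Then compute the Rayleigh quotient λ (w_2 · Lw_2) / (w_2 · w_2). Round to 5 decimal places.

w1 = Lv₀ = (7, 0)
w2 = Lw1 = (49, 0)
Lw2 = (343, 0)
w2·Lw2 = 49·343 + 0·0 = 16807; w2·w2 = 49·49 + 0·0 = 2401
λ ≈ 16807/2401 = 7.00000

λ ≈ 7.00000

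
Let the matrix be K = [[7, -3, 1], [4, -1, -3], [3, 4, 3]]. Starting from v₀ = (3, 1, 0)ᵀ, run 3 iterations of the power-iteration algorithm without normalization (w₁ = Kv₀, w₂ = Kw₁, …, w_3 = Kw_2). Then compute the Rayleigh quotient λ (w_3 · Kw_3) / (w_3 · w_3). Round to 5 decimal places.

w1 = Kv₀ = (7·3 + (-3)·1 + 1·0; 4·3 + (-1)·1 + (-3)·0; 3·3 + 4·1 + 3·0) = (18, 11, 13)
w2 = Kw1 = (7·18 + (-3)·11 + 1·13; 4·18 + (-1)·11 + (-3)·13; 3·18 + 4·11 + 3·13) = (106, 22, 137)
w3 = Kw2 = (813, -9, 817)
Kw3 = (6535, 810, 4854)
w3·Kw3 = 813·6535 + (-9)·810 + 817·4854 = 9271383; w3·w3 = 813·813 + (-9)·(-9) + 817·817 = 1328539
λ ≈ 9271383/1328539 = 6.97863

6.97863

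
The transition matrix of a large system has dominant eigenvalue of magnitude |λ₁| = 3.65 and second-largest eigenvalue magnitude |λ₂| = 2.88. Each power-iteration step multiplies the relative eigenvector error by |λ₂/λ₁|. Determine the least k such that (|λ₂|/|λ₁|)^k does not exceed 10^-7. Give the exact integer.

69

|λ₂/λ₁| = 2.88/3.65 = 0.78904
Need k ≥ ln(10^-7) / ln(0.78904) = -16.1181 / -0.2369 ≈ 68.027
Smallest integer k satisfying the bound: 69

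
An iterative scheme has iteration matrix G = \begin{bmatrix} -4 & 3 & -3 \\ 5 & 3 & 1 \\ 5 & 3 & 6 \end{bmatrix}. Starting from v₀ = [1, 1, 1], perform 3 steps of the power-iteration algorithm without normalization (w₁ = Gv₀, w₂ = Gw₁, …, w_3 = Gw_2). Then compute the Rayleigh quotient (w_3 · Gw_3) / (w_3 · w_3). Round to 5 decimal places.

λ ≈ 4.48619

w1 = Gv₀ = ((-4)·1 + 3·1 + (-3)·1; 5·1 + 3·1 + 1·1; 5·1 + 3·1 + 6·1) = (-4, 9, 14)
w2 = Gw1 = ((-4)·(-4) + 3·9 + (-3)·14; 5·(-4) + 3·9 + 1·14; 5·(-4) + 3·9 + 6·14) = (1, 21, 91)
w3 = Gw2 = (-214, 159, 614)
Gw3 = (-509, 21, 3091)
w3·Gw3 = (-214)·(-509) + 159·21 + 614·3091 = 2010139; w3·w3 = (-214)·(-214) + 159·159 + 614·614 = 448073
λ ≈ 2010139/448073 = 4.48619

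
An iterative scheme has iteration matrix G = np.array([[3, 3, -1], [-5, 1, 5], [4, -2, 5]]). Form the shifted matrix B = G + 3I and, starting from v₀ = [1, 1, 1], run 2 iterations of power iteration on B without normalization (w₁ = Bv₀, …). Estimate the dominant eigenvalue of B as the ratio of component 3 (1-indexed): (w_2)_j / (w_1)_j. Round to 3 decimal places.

10.400

B = G + 3I has rows (6, 3, -1); (-5, 4, 5); (4, -2, 8)
w1 = Bv₀ = (6·1 + 3·1 + (-1)·1; (-5)·1 + 4·1 + 5·1; 4·1 + (-2)·1 + 8·1) = (8, 4, 10)
w2 = Bw1 = (6·8 + 3·4 + (-1)·10; (-5)·8 + 4·4 + 5·10; 4·8 + (-2)·4 + 8·10) = (50, 26, 104)
Ratio: 104/10 = 10.400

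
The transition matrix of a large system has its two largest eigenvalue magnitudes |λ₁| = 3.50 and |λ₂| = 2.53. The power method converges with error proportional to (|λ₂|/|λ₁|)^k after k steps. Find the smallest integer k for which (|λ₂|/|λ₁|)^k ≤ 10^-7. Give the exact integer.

50

|λ₂/λ₁| = 2.53/3.50 = 0.72286
Need k ≥ ln(10^-7) / ln(0.72286) = -16.1181 / -0.3245 ≈ 49.664
Smallest integer k satisfying the bound: 50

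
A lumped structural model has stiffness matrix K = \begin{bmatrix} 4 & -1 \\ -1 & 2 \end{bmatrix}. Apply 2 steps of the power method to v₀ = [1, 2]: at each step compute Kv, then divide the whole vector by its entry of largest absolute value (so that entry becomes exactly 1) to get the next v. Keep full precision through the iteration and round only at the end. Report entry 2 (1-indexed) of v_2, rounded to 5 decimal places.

0.80000

Kv0 = (2.000000, 3.000000); divide by 3.000000 → v1 = (0.666667, 1.000000)
Kv1 = (1.666667, 1.333333); divide by 1.666667 → v2 = (1.000000, 0.800000)
Requested entry of v2: 4/5 = 0.80000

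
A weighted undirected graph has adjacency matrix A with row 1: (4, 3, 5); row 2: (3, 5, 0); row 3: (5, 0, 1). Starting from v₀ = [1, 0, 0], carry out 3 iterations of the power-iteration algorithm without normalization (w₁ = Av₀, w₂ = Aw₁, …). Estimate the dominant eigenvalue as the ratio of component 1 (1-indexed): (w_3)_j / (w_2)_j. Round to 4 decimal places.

λ ≈ 8.1200

w1 = Av₀ = (4·1 + 3·0 + 5·0; 3·1 + 5·0 + 0·0; 5·1 + 0·0 + 1·0) = (4, 3, 5)
w2 = Aw1 = (4·4 + 3·3 + 5·5; 3·4 + 5·3 + 0·5; 5·4 + 0·3 + 1·5) = (50, 27, 25)
w3 = Aw2 = (406, 285, 275)
Ratio at component: 406 / 50 = 8.1200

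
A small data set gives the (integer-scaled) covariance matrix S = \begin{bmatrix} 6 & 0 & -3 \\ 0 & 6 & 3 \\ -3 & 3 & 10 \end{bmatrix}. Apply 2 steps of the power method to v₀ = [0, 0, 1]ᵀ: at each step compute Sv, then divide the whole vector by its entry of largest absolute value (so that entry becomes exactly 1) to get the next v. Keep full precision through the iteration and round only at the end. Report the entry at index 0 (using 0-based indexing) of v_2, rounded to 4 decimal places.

Sv0 = (-3.00000, 3.00000, 10.00000); divide by 10.00000 → v1 = (-0.30000, 0.30000, 1.00000)
Sv1 = (-4.80000, 4.80000, 11.80000); divide by 11.80000 → v2 = (-0.40678, 0.40678, 1.00000)
Requested entry of v2: -48/118 = -0.4068

-0.4068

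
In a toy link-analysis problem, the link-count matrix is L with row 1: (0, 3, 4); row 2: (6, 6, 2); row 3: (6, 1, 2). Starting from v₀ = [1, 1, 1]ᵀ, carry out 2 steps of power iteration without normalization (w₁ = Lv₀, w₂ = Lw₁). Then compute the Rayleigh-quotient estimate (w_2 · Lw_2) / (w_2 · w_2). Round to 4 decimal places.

w1 = Lv₀ = (7, 14, 9)
w2 = Lw1 = (78, 144, 74)
Lw2 = (728, 1480, 760)
w2·Lw2 = 78·728 + 144·1480 + 74·760 = 326144; w2·w2 = 78·78 + 144·144 + 74·74 = 32296
λ ≈ 326144/32296 = 10.0986

10.0986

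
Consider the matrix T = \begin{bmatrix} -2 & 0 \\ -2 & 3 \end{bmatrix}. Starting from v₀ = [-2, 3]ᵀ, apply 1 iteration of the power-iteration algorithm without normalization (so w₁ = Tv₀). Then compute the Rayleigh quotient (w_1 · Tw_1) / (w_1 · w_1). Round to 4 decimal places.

λ ≈ 2.0054

w1 = Tv₀ = ((-2)·(-2) + 0·3; (-2)·(-2) + 3·3) = (4, 13)
Tw1 = (-8, 31)
w1·Tw1 = 4·(-8) + 13·31 = 371; w1·w1 = 4·4 + 13·13 = 185
λ ≈ 371/185 = 2.0054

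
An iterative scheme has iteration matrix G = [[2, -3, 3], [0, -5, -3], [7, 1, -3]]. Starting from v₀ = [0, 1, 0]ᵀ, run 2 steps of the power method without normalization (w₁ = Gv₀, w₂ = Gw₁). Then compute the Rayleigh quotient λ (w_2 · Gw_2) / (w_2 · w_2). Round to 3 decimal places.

w1 = Gv₀ = (-3, -5, 1)
w2 = Gw1 = (12, 22, -29)
Gw2 = (-129, -23, 193)
w2·Gw2 = 12·(-129) + 22·(-23) + (-29)·193 = -7651; w2·w2 = 12·12 + 22·22 + (-29)·(-29) = 1469
λ ≈ -7651/1469 = -5.208

λ ≈ -5.208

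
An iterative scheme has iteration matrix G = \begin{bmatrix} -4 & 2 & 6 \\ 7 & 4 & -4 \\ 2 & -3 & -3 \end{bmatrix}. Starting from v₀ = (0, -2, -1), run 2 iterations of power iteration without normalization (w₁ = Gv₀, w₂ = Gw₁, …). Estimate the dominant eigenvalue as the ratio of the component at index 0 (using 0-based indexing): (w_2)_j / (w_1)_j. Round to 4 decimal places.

w1 = Gv₀ = ((-4)·0 + 2·(-2) + 6·(-1); 7·0 + 4·(-2) + (-4)·(-1); 2·0 + (-3)·(-2) + (-3)·(-1)) = (-10, -4, 9)
w2 = Gw1 = ((-4)·(-10) + 2·(-4) + 6·9; 7·(-10) + 4·(-4) + (-4)·9; 2·(-10) + (-3)·(-4) + (-3)·9) = (86, -122, -35)
Ratio at component: 86 / -10 = -8.6000

λ ≈ -8.6000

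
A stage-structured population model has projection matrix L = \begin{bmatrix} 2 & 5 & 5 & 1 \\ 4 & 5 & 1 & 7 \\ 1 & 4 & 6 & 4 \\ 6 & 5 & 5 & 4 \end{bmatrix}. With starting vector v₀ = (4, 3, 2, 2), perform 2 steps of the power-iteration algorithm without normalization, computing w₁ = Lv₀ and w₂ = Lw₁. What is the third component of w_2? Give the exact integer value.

w1 = Lv₀ = (35, 47, 36, 57)
w2 = Lw1 = (542, 810, 667, 853)
The requested component of w2 is 667.

667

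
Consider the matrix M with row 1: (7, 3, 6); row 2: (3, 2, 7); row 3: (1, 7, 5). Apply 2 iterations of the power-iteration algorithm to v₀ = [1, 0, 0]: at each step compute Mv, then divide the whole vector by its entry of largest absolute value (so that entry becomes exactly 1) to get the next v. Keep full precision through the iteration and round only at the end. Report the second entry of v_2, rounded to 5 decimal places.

0.53125

Mv0 = (7.000000, 3.000000, 1.000000); divide by 7.000000 → v1 = (1.000000, 0.428571, 0.142857)
Mv1 = (9.142857, 4.857143, 4.714286); divide by 9.142857 → v2 = (1.000000, 0.531250, 0.515625)
Requested entry of v2: 34/64 = 0.53125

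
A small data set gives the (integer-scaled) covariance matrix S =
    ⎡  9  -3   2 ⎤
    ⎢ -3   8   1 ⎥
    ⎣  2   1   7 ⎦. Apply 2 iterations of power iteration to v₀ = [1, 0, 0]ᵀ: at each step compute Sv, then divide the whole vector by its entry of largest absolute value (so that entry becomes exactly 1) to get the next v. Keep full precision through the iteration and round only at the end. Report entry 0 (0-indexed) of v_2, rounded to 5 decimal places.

Sv0 = (9.000000, -3.000000, 2.000000); divide by 9.000000 → v1 = (1.000000, -0.333333, 0.222222)
Sv1 = (10.444444, -5.444444, 3.222222); divide by 10.444444 → v2 = (1.000000, -0.521277, 0.308511)
Requested entry of v2: 94/94 = 1.00000

1.00000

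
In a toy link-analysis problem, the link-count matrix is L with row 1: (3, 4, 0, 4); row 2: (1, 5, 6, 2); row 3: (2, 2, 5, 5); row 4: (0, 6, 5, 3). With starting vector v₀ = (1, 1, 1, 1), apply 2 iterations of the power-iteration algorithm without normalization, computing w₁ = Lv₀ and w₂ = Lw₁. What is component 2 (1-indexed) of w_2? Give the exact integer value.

193

w1 = Lv₀ = (3·1 + 4·1 + 0·1 + 4·1; 1·1 + 5·1 + 6·1 + 2·1; 2·1 + 2·1 + 5·1 + 5·1; 0·1 + 6·1 + 5·1 + 3·1) = (11, 14, 14, 14)
w2 = Lw1 = (3·11 + 4·14 + 0·14 + 4·14; 1·11 + 5·14 + 6·14 + 2·14; 2·11 + 2·14 + 5·14 + 5·14; 0·11 + 6·14 + 5·14 + 3·14) = (145, 193, 190, 196)
The requested component of w2 is 193.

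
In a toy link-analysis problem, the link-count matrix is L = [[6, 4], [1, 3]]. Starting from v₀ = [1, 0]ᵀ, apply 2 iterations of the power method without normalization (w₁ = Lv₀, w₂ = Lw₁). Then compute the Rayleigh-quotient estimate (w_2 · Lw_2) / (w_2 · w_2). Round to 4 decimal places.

6.9262

w1 = Lv₀ = (6, 1)
w2 = Lw1 = (40, 9)
Lw2 = (276, 67)
w2·Lw2 = 40·276 + 9·67 = 11643; w2·w2 = 40·40 + 9·9 = 1681
λ ≈ 11643/1681 = 6.9262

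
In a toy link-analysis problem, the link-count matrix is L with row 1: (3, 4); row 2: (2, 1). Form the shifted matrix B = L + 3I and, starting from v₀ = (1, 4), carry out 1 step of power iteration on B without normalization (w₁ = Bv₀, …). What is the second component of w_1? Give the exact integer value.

18

B = L + 3I has rows (6, 4); (2, 4)
w1 = Bv₀ = (6·1 + 4·4; 2·1 + 4·4) = (22, 18)
Requested component of w1: 18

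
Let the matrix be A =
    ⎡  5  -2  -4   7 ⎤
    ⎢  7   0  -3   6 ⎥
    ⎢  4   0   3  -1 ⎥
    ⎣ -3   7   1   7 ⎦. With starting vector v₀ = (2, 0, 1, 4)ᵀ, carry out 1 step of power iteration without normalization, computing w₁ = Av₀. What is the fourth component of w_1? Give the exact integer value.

23

w1 = Av₀ = (34, 35, 7, 23)
The requested component of w1 is 23.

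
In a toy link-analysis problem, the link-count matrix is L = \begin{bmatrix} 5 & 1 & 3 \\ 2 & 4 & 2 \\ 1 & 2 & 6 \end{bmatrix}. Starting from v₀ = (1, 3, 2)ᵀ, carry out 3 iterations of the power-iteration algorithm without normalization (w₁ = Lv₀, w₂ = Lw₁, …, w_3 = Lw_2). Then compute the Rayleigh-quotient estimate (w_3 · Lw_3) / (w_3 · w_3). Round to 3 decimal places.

w1 = Lv₀ = (14, 18, 19)
w2 = Lw1 = (145, 138, 164)
w3 = Lw2 = (1355, 1170, 1405)
Lw3 = (12160, 10200, 12125)
w3·Lw3 = 1355·12160 + 1170·10200 + 1405·12125 = 45446425; w3·w3 = 1355·1355 + 1170·1170 + 1405·1405 = 5178950
λ ≈ 45446425/5178950 = 8.775

8.775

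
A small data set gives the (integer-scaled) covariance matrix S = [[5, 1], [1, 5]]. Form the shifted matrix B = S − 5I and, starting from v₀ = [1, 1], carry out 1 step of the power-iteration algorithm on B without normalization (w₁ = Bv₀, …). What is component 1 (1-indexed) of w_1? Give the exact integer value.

B = S − 5I has rows (0, 1); (1, 0)
w1 = Bv₀ = (0·1 + 1·1; 1·1 + 0·1) = (1, 1)
Requested component of w1: 1

1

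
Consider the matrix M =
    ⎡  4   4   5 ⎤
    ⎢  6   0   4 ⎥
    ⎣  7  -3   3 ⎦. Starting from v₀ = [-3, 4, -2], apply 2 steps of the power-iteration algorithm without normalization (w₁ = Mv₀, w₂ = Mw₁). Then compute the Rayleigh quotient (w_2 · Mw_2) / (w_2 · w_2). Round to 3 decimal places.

9.385

w1 = Mv₀ = (-6, -26, -39)
w2 = Mw1 = (-323, -192, -81)
Mw2 = (-2465, -2262, -1928)
w2·Mw2 = (-323)·(-2465) + (-192)·(-2262) + (-81)·(-1928) = 1386667; w2·w2 = (-323)·(-323) + (-192)·(-192) + (-81)·(-81) = 147754
λ ≈ 1386667/147754 = 9.385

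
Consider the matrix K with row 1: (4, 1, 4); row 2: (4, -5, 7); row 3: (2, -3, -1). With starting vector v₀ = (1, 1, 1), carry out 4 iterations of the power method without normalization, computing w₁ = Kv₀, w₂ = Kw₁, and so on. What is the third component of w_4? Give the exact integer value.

-388

w1 = Kv₀ = (4·1 + 1·1 + 4·1; 4·1 + (-5)·1 + 7·1; 2·1 + (-3)·1 + (-1)·1) = (9, 6, -2)
w2 = Kw1 = (4·9 + 1·6 + 4·(-2); 4·9 + (-5)·6 + 7·(-2); 2·9 + (-3)·6 + (-1)·(-2)) = (34, -8, 2)
w3 = Kw2 = (136, 190, 90)
w4 = Kw3 = (1094, 224, -388)
The requested component of w4 is -388.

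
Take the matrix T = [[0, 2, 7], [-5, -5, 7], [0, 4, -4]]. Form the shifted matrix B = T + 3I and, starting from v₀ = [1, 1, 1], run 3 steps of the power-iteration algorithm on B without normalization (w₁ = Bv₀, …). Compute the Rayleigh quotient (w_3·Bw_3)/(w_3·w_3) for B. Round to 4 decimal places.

B = T + 3I has rows (3, 2, 7); (-5, -2, 7); (0, 4, -1)
w1 = Bv₀ = (12, 0, 3)
w2 = Bw1 = (57, -39, -3)
w3 = Bw2 = (72, -228, -153)
Bw3 = (-1311, -975, -759)
w3·Bw3 = 244035; w3·w3 = 80577; μ ≈ 244035/80577 = 3.0286

μ ≈ 3.0286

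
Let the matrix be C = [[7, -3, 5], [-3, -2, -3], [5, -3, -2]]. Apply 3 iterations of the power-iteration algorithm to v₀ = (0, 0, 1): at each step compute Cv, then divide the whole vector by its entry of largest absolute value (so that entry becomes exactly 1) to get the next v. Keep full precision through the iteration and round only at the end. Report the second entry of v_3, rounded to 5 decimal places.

Cv0 = (5.000000, -3.000000, -2.000000); divide by 5.000000 → v1 = (1.000000, -0.600000, -0.400000)
Cv1 = (6.800000, -0.600000, 7.600000); divide by 7.600000 → v2 = (0.894737, -0.078947, 1.000000)
Cv2 = (11.500000, -5.526316, 2.710526); divide by 11.500000 → v3 = (1.000000, -0.480549, 0.235698)
Requested entry of v3: -210/437 = -0.48055

-0.48055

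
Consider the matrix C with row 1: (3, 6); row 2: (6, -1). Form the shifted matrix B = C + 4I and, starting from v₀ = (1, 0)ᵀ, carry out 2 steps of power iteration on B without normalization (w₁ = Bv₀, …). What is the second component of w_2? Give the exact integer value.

B = C + 4I has rows (7, 6); (6, 3)
w1 = Bv₀ = (7, 6)
w2 = Bw1 = (85, 60)
Requested component of w2: 60

60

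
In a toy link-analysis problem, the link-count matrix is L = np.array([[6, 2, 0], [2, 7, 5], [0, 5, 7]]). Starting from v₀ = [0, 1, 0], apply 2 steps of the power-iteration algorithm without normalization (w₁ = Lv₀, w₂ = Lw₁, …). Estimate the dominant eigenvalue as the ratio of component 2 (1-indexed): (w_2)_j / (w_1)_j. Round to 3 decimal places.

w1 = Lv₀ = (6·0 + 2·1 + 0·0; 2·0 + 7·1 + 5·0; 0·0 + 5·1 + 7·0) = (2, 7, 5)
w2 = Lw1 = (6·2 + 2·7 + 0·5; 2·2 + 7·7 + 5·5; 0·2 + 5·7 + 7·5) = (26, 78, 70)
Ratio at component: 78 / 7 = 11.143

λ ≈ 11.143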